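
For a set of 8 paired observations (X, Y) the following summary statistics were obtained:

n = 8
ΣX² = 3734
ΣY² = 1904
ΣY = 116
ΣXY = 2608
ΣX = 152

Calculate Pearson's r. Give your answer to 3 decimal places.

0.932

r = (nΣXY − ΣXΣY) / √[(nΣX² − (ΣX)²)(nΣY² − (ΣY)²)]
Numerator: 8×2608 − 152×116 = 3232
Denominator: √[(29872 − 23104)(15232 − 13456)] = √[6768 × 1776] = 3466.9825
r = 3232 / 3466.9825 ≈ 0.932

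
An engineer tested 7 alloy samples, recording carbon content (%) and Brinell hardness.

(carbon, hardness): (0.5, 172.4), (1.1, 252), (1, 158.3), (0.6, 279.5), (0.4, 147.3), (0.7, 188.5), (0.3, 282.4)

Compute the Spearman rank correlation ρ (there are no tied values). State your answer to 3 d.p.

Rank carbon: 3, 7, 6, 4, 2, 5, 1
Rank hardness: 3, 5, 2, 6, 1, 4, 7
d = rank(carbon) − rank(hardness): 0, 2, 4, -2, 1, 1, -6; Σd² = 62
ρ = 1 − 6Σd² / [n(n²−1)] = 1 − 6×62 / (7×48) = 1 − 372/336 ≈ -0.107

-0.107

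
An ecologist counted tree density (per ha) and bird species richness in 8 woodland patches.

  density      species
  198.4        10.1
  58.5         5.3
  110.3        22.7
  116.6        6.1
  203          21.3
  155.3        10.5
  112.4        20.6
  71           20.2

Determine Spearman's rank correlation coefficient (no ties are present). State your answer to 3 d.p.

Rank density: 7, 1, 3, 5, 8, 6, 4, 2
Rank species: 3, 1, 8, 2, 7, 4, 6, 5
d = rank(density) − rank(species): 4, 0, -5, 3, 1, 2, -2, -3; Σd² = 68
ρ = 1 − 6Σd² / [n(n²−1)] = 1 − 6×68 / (8×63) = 1 − 408/504 ≈ 0.190

0.190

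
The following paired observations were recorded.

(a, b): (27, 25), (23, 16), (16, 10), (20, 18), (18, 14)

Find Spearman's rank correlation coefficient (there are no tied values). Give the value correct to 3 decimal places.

0.900

Rank a: 5, 4, 1, 3, 2
Rank b: 5, 3, 1, 4, 2
d = rank(a) − rank(b): 0, 1, 0, -1, 0; Σd² = 2
ρ = 1 − 6Σd² / [n(n²−1)] = 1 − 6×2 / (5×24) = 1 − 12/120 ≈ 0.900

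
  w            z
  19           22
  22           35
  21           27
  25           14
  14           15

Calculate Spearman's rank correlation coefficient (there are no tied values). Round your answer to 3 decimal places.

Rank w: 2, 4, 3, 5, 1
Rank z: 3, 5, 4, 1, 2
d = rank(w) − rank(z): -1, -1, -1, 4, -1; Σd² = 20
ρ = 1 − 6Σd² / [n(n²−1)] = 1 − 6×20 / (5×24) = 1 − 120/120 ≈ 0.000

0.000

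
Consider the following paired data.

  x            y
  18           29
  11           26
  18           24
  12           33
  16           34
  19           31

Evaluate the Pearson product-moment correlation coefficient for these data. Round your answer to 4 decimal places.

n = 6, Σx = 94, Σy = 177, Σx² = 1530, Σy² = 5299, Σxy = 2769
nΣxy − ΣxΣy = 16614 − 16638 = -24
nΣx² − (Σx)² = 9180 − 8836 = 344; nΣy² − (Σy)² = 31794 − 31329 = 465
r = -24 / √(344 × 465) = -24 / 399.9500 ≈ -0.0600

-0.0600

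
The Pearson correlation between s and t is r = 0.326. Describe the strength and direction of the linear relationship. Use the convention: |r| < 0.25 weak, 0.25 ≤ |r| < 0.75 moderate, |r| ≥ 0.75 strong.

moderate positive

r = 0.326 > 0 so the relationship is positive.
|r| = 0.326, which falls in the moderate range.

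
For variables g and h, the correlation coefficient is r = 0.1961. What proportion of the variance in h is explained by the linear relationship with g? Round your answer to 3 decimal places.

r² = (0.1961)² = 0.038

0.038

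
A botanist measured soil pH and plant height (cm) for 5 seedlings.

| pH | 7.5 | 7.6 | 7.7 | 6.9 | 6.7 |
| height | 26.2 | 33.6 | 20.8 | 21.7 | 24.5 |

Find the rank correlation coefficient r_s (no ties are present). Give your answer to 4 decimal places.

Rank pH: 3, 4, 5, 2, 1
Rank height: 4, 5, 1, 2, 3
d = rank(pH) − rank(height): -1, -1, 4, 0, -2; Σd² = 22
ρ = 1 − 6Σd² / [n(n²−1)] = 1 − 6×22 / (5×24) = 1 − 132/120 ≈ -0.1000

-0.1000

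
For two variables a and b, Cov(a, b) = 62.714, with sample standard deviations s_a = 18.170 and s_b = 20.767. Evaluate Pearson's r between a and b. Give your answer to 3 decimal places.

0.166

r = Cov(a,b) / (s_a · s_b) = 62.714 / (18.170 × 20.767)
  = 62.714 / 377.3364 ≈ 0.166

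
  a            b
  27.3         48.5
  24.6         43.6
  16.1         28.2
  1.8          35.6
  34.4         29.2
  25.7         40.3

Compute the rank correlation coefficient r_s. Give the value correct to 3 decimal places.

0.257

Rank a: 5, 3, 2, 1, 6, 4
Rank b: 6, 5, 1, 3, 2, 4
d = rank(a) − rank(b): -1, -2, 1, -2, 4, 0; Σd² = 26
ρ = 1 − 6Σd² / [n(n²−1)] = 1 − 6×26 / (6×35) = 1 − 156/210 ≈ 0.257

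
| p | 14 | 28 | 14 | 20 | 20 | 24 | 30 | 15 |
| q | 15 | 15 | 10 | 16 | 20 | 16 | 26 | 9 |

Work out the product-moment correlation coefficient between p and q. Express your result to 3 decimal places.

n = 8, Σp = 165, Σq = 127, Σp² = 3677, Σq² = 2219, Σpq = 2789
nΣpq − ΣpΣq = 22312 − 20955 = 1357
nΣp² − (Σp)² = 29416 − 27225 = 2191; nΣq² − (Σq)² = 17752 − 16129 = 1623
r = 1357 / √(2191 × 1623) = 1357 / 1885.7341 ≈ 0.720

0.720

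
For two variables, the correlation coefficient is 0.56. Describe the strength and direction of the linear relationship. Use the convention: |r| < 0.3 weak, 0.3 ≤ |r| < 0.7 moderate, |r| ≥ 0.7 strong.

r = 0.56 > 0 so the relationship is positive.
|r| = 0.56, which falls in the moderate range.

moderate positive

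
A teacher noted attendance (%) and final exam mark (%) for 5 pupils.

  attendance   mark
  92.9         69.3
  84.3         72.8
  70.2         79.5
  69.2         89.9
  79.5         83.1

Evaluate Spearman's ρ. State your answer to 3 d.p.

-0.900

Rank attendance: 5, 4, 2, 1, 3
Rank mark: 1, 2, 3, 5, 4
d = rank(attendance) − rank(mark): 4, 2, -1, -4, -1; Σd² = 38
ρ = 1 − 6Σd² / [n(n²−1)] = 1 − 6×38 / (5×24) = 1 − 228/120 ≈ -0.900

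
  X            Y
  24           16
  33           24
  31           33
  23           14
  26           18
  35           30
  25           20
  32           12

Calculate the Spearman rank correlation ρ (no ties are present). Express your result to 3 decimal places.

0.500

Rank X: 2, 7, 5, 1, 4, 8, 3, 6
Rank Y: 3, 6, 8, 2, 4, 7, 5, 1
d = rank(X) − rank(Y): -1, 1, -3, -1, 0, 1, -2, 5; Σd² = 42
ρ = 1 − 6Σd² / [n(n²−1)] = 1 − 6×42 / (8×63) = 1 − 252/504 ≈ 0.500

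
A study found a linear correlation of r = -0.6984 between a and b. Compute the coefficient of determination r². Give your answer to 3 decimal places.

r² = (-0.6984)² = 0.488

0.488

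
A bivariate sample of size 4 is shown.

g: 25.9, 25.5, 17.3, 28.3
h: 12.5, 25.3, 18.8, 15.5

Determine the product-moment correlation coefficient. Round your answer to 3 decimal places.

-0.198

n = 4, Σg = 97, Σh = 72.1, Σg² = 2421.24, Σh² = 1390.03, Σgh = 1732.79
nΣgh − ΣgΣh = 6931.16 − 6993.7 = -62.54
nΣg² − (Σg)² = 9684.96 − 9409 = 275.96; nΣh² − (Σh)² = 5560.12 − 5198.41 = 361.71
r = -62.54 / √(275.96 × 361.71) = -62.54 / 315.9391 ≈ -0.198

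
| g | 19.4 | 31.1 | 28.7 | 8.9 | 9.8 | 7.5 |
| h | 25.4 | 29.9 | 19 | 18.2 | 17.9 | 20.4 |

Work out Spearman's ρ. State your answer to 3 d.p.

0.486

Rank g: 4, 6, 5, 2, 3, 1
Rank h: 5, 6, 3, 2, 1, 4
d = rank(g) − rank(h): -1, 0, 2, 0, 2, -3; Σd² = 18
ρ = 1 − 6Σd² / [n(n²−1)] = 1 − 6×18 / (6×35) = 1 − 108/210 ≈ 0.486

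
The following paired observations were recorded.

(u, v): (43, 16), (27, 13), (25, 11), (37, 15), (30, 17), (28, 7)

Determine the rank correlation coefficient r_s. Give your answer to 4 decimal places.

Rank u: 6, 2, 1, 5, 4, 3
Rank v: 5, 3, 2, 4, 6, 1
d = rank(u) − rank(v): 1, -1, -1, 1, -2, 2; Σd² = 12
ρ = 1 − 6Σd² / [n(n²−1)] = 1 − 6×12 / (6×35) = 1 − 72/210 ≈ 0.6571

0.6571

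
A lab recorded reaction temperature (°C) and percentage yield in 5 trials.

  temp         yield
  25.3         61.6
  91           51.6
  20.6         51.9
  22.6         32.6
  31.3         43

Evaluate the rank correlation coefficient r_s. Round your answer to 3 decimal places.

-0.100

Rank temp: 3, 5, 1, 2, 4
Rank yield: 5, 3, 4, 1, 2
d = rank(temp) − rank(yield): -2, 2, -3, 1, 2; Σd² = 22
ρ = 1 − 6Σd² / [n(n²−1)] = 1 − 6×22 / (5×24) = 1 − 132/120 ≈ -0.100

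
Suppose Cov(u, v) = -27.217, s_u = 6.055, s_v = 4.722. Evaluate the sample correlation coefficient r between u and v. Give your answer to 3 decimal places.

-0.952

r = Cov(u,v) / (s_u · s_v) = -27.217 / (6.055 × 4.722)
  = -27.217 / 28.5917 ≈ -0.952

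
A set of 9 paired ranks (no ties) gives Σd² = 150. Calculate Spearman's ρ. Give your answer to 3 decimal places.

ρ = 1 − 6Σd² / [n(n²−1)] = 1 − 6×150 / (9×80)
  = 1 − 900/720 = 1 − 1.2500 ≈ -0.250

-0.250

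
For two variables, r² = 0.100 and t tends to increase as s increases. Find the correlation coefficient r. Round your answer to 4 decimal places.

0.3162

|r| = √0.100 = 0.3162
The association is positive, so r = 0.3162.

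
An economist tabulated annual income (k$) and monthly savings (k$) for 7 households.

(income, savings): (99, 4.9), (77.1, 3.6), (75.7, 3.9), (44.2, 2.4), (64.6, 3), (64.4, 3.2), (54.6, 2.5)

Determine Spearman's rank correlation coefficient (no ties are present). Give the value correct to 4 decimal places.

0.9286

Rank income: 7, 6, 5, 1, 4, 3, 2
Rank savings: 7, 5, 6, 1, 3, 4, 2
d = rank(income) − rank(savings): 0, 1, -1, 0, 1, -1, 0; Σd² = 4
ρ = 1 − 6Σd² / [n(n²−1)] = 1 − 6×4 / (7×48) = 1 − 24/336 ≈ 0.9286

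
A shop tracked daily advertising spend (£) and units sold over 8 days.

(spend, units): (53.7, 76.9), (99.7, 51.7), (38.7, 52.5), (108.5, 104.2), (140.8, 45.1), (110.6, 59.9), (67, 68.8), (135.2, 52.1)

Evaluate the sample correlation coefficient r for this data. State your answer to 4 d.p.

n = 8, Σx = 754.2, Σy = 511.2, Σx² = 80918.76, Σy² = 35270.26, Σxy = 47250.01
nΣxy − ΣxΣy = 378000.08 − 385547.04 = -7546.96
nΣx² − (Σx)² = 647350.08 − 568817.64 = 78532.44; nΣy² − (Σy)² = 282162.08 − 261325.44 = 20836.64
r = -7546.96 / √(78532.44 × 20836.64) = -7546.96 / 40451.8502 ≈ -0.1866

-0.1866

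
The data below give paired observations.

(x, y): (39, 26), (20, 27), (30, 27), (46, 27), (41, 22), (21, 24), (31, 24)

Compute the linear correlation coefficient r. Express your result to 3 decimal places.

-0.078

n = 7, Σx = 228, Σy = 177, Σx² = 8020, Σy² = 4499, Σxy = 5756
nΣxy − ΣxΣy = 40292 − 40356 = -64
nΣx² − (Σx)² = 56140 − 51984 = 4156; nΣy² − (Σy)² = 31493 − 31329 = 164
r = -64 / √(4156 × 164) = -64 / 825.5810 ≈ -0.078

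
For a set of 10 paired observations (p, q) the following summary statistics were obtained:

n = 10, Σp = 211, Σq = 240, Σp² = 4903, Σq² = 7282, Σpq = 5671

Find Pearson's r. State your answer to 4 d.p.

r = (nΣpq − ΣpΣq) / √[(nΣp² − (Σp)²)(nΣq² − (Σq)²)]
Numerator: 10×5671 − 211×240 = 6070
Denominator: √[(49030 − 44521)(72820 − 57600)] = √[4509 × 15220] = 8284.1403
r = 6070 / 8284.1403 ≈ 0.7327

0.7327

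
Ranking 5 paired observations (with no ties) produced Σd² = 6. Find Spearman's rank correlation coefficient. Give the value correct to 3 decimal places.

0.700

ρ = 1 − 6Σd² / [n(n²−1)] = 1 − 6×6 / (5×24)
  = 1 − 36/120 = 1 − 0.3000 ≈ 0.700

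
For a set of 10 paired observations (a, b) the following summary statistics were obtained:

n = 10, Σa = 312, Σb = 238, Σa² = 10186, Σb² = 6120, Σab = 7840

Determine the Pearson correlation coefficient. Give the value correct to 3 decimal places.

0.914

r = (nΣab − ΣaΣb) / √[(nΣa² − (Σa)²)(nΣb² − (Σb)²)]
Numerator: 10×7840 − 312×238 = 4144
Denominator: √[(101860 − 97344)(61200 − 56644)] = √[4516 × 4556] = 4535.9559
r = 4144 / 4535.9559 ≈ 0.914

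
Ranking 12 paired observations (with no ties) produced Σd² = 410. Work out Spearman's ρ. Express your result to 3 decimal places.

ρ = 1 − 6Σd² / [n(n²−1)] = 1 − 6×410 / (12×143)
  = 1 − 2460/1716 = 1 − 1.4336 ≈ -0.434

-0.434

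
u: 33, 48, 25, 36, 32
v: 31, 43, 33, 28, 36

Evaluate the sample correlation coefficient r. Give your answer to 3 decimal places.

n = 5, Σu = 174, Σv = 171, Σu² = 6338, Σv² = 5979, Σuv = 6072
nΣuv − ΣuΣv = 30360 − 29754 = 606
nΣu² − (Σu)² = 31690 − 30276 = 1414; nΣv² − (Σv)² = 29895 − 29241 = 654
r = 606 / √(1414 × 654) = 606 / 961.6423 ≈ 0.630

0.630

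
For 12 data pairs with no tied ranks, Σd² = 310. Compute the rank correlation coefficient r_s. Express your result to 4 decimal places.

ρ = 1 − 6Σd² / [n(n²−1)] = 1 − 6×310 / (12×143)
  = 1 − 1860/1716 = 1 − 1.08392 ≈ -0.0839

-0.0839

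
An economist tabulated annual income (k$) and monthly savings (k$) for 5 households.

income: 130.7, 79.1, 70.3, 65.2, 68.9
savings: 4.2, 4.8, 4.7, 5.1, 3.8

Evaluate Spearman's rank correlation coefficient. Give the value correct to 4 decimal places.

Rank income: 5, 4, 3, 1, 2
Rank savings: 2, 4, 3, 5, 1
d = rank(income) − rank(savings): 3, 0, 0, -4, 1; Σd² = 26
ρ = 1 − 6Σd² / [n(n²−1)] = 1 − 6×26 / (5×24) = 1 − 156/120 ≈ -0.3000

-0.3000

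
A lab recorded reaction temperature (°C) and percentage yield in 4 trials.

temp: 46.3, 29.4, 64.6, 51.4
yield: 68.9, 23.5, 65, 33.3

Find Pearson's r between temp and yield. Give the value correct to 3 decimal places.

n = 4, Σx = 191.7, Σy = 190.7, Σx² = 9823.17, Σy² = 10633.35, Σxy = 9791.59
nΣxy − ΣxΣy = 39166.36 − 36557.19 = 2609.17
nΣx² − (Σx)² = 39292.68 − 36748.89 = 2543.79; nΣy² − (Σy)² = 42533.4 − 36366.49 = 6166.91
r = 2609.17 / √(2543.79 × 6166.91) = 2609.17 / 3960.7227 ≈ 0.659

0.659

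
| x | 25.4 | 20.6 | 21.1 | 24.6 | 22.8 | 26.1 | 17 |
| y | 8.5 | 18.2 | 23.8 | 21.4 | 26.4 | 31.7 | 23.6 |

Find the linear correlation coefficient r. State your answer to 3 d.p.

-0.059

n = 7, Σx = 157.6, Σy = 153.6, Σx² = 3609.94, Σy² = 3686.7, Σxy = 3449.93
nΣxy − ΣxΣy = 24149.51 − 24207.36 = -57.85
nΣx² − (Σx)² = 25269.58 − 24837.76 = 431.82; nΣy² − (Σy)² = 25806.9 − 23592.96 = 2213.94
r = -57.85 / √(431.82 × 2213.94) = -57.85 / 977.7646 ≈ -0.059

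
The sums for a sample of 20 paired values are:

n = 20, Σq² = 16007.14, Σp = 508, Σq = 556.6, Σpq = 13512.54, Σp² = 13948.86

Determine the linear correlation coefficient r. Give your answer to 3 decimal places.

r = (nΣpq − ΣpΣq) / √[(nΣp² − (Σp)²)(nΣq² − (Σq)²)]
Numerator: 20×13512.54 − 508×556.6 = -12502
Denominator: √[(278977.2 − 258064)(320142.8 − 309803.56)] = √[20913.2 × 10339.24] = 14704.6453
r = -12502 / 14704.6453 ≈ -0.850

-0.850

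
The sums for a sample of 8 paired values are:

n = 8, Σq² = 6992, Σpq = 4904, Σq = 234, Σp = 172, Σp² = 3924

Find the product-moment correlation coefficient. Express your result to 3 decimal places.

r = (nΣpq − ΣpΣq) / √[(nΣp² − (Σp)²)(nΣq² − (Σq)²)]
Numerator: 8×4904 − 172×234 = -1016
Denominator: √[(31392 − 29584)(55936 − 54756)] = √[1808 × 1180] = 1460.6300
r = -1016 / 1460.6300 ≈ -0.696

-0.696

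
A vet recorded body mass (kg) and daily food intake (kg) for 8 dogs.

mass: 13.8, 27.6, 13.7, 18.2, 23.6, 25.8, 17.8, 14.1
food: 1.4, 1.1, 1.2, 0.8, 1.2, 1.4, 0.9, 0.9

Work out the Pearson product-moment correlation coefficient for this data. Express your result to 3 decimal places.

n = 8, Σx = 154.6, Σy = 8.9, Σx² = 3209.38, Σy² = 10.27, Σxy = 173.83
nΣxy − ΣxΣy = 1390.64 − 1375.94 = 14.7
nΣx² − (Σx)² = 25675.04 − 23901.16 = 1773.88; nΣy² − (Σy)² = 82.16 − 79.21 = 2.95
r = 14.7 / √(1773.88 × 2.95) = 14.7 / 72.3391 ≈ 0.203

0.203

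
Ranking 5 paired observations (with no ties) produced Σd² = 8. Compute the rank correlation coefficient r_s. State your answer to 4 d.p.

ρ = 1 − 6Σd² / [n(n²−1)] = 1 − 6×8 / (5×24)
  = 1 − 48/120 = 1 − 0.40000 ≈ 0.6000

0.6000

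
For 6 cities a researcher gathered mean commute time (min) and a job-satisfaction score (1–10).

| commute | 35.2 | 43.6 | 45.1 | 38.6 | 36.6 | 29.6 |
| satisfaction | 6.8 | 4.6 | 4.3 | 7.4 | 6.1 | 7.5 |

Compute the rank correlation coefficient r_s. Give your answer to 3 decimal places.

-0.829

Rank commute: 2, 5, 6, 4, 3, 1
Rank satisfaction: 4, 2, 1, 5, 3, 6
d = rank(commute) − rank(satisfaction): -2, 3, 5, -1, 0, -5; Σd² = 64
ρ = 1 − 6Σd² / [n(n²−1)] = 1 − 6×64 / (6×35) = 1 − 384/210 ≈ -0.829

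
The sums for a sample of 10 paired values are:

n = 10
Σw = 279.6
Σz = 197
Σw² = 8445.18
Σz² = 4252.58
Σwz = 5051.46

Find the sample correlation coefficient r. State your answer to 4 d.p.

-0.9455

r = (nΣwz − ΣwΣz) / √[(nΣw² − (Σw)²)(nΣz² − (Σz)²)]
Numerator: 10×5051.46 − 279.6×197 = -4566.6
Denominator: √[(84451.8 − 78176.16)(42525.8 − 38809)] = √[6275.64 × 3716.8] = 4829.6272
r = -4566.6 / 4829.6272 ≈ -0.9455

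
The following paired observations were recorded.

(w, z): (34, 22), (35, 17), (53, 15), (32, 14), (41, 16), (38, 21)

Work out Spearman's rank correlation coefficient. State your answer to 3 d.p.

Rank w: 2, 3, 6, 1, 5, 4
Rank z: 6, 4, 2, 1, 3, 5
d = rank(w) − rank(z): -4, -1, 4, 0, 2, -1; Σd² = 38
ρ = 1 − 6Σd² / [n(n²−1)] = 1 − 6×38 / (6×35) = 1 − 228/210 ≈ -0.086

-0.086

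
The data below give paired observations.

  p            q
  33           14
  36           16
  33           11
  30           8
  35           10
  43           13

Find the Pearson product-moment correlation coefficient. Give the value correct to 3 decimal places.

0.468

n = 6, Σp = 210, Σq = 72, Σp² = 7448, Σq² = 906, Σpq = 2550
nΣpq − ΣpΣq = 15300 − 15120 = 180
nΣp² − (Σp)² = 44688 − 44100 = 588; nΣq² − (Σq)² = 5436 − 5184 = 252
r = 180 / √(588 × 252) = 180 / 384.9364 ≈ 0.468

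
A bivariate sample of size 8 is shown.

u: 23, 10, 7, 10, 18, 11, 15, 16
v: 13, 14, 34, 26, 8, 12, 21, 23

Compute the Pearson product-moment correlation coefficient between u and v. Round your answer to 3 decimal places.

-0.569

n = 8, Σu = 110, Σv = 151, Σu² = 1704, Σv² = 3375, Σuv = 1896
nΣuv − ΣuΣv = 15168 − 16610 = -1442
nΣu² − (Σu)² = 13632 − 12100 = 1532; nΣv² − (Σv)² = 27000 − 22801 = 4199
r = -1442 / √(1532 × 4199) = -1442 / 2536.3099 ≈ -0.569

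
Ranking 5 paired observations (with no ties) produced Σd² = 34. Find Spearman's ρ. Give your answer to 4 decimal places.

ρ = 1 − 6Σd² / [n(n²−1)] = 1 − 6×34 / (5×24)
  = 1 − 204/120 = 1 − 1.70000 ≈ -0.7000

-0.7000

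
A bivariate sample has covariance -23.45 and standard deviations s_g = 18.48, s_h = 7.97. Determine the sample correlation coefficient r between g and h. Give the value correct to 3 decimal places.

r = Cov(g,h) / (s_g · s_h) = -23.45 / (18.48 × 7.97)
  = -23.45 / 147.2856 ≈ -0.159

-0.159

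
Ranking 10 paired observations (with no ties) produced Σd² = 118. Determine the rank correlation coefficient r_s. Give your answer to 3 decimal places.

0.285

ρ = 1 − 6Σd² / [n(n²−1)] = 1 − 6×118 / (10×99)
  = 1 − 708/990 = 1 − 0.7152 ≈ 0.285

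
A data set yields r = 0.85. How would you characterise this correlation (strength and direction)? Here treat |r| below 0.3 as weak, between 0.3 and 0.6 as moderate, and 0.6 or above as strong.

strong positive

r = 0.85 > 0 so the relationship is positive.
|r| = 0.85, which falls in the strong range.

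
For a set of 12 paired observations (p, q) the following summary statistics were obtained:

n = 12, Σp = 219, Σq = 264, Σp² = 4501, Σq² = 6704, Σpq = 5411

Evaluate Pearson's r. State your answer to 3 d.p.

0.882

r = (nΣpq − ΣpΣq) / √[(nΣp² − (Σp)²)(nΣq² − (Σq)²)]
Numerator: 12×5411 − 219×264 = 7116
Denominator: √[(54012 − 47961)(80448 − 69696)] = √[6051 × 10752] = 8065.9998
r = 7116 / 8065.9998 ≈ 0.882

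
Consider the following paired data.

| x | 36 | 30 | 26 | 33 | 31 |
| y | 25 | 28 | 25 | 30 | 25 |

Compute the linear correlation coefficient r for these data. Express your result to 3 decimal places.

n = 5, Σx = 156, Σy = 133, Σx² = 4922, Σy² = 3559, Σxy = 4155
nΣxy − ΣxΣy = 20775 − 20748 = 27
nΣx² − (Σx)² = 24610 − 24336 = 274; nΣy² − (Σy)² = 17795 − 17689 = 106
r = 27 / √(274 × 106) = 27 / 170.4230 ≈ 0.158

0.158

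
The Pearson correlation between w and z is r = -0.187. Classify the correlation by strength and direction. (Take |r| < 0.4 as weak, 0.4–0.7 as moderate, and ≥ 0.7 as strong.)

weak negative

r = -0.187 < 0 so the relationship is negative.
|r| = 0.187, which falls in the weak range.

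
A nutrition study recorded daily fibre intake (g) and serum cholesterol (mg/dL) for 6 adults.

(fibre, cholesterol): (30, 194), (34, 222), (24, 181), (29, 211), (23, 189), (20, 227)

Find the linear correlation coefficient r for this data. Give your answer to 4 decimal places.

0.1600

n = 6, Σx = 160, Σy = 1224, Σx² = 4402, Σy² = 251452, Σxy = 32718
nΣxy − ΣxΣy = 196308 − 195840 = 468
nΣx² − (Σx)² = 26412 − 25600 = 812; nΣy² − (Σy)² = 1508712 − 1498176 = 10536
r = 468 / √(812 × 10536) = 468 / 2924.9328 ≈ 0.1600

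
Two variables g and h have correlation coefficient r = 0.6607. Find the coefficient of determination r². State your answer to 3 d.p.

0.437

r² = (0.6607)² = 0.437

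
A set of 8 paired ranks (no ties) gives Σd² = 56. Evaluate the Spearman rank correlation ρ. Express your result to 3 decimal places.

0.333

ρ = 1 − 6Σd² / [n(n²−1)] = 1 − 6×56 / (8×63)
  = 1 − 336/504 = 1 − 0.6667 ≈ 0.333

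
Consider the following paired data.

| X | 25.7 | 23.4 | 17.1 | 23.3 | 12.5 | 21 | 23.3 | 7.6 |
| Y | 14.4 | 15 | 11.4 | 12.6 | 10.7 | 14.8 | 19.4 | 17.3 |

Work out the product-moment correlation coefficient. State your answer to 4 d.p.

0.1065

n = 8, ΣX = 153.9, ΣY = 115.6, ΣX² = 3241.25, ΣY² = 1730.26, ΣXY = 2237.65
nΣXY − ΣXΣY = 17901.2 − 17790.84 = 110.36
nΣX² − (ΣX)² = 25930 − 23685.21 = 2244.79; nΣY² − (ΣY)² = 13842.08 − 13363.36 = 478.72
r = 110.36 / √(2244.79 × 478.72) = 110.36 / 1036.6416 ≈ 0.1065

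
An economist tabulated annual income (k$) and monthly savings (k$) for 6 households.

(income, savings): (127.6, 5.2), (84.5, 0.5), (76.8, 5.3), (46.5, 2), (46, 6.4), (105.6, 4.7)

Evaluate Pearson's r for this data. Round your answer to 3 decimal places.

n = 6, Σx = 487, Σy = 24.1, Σx² = 44749.86, Σy² = 122.43, Σxy = 1996.53
nΣxy − ΣxΣy = 11979.18 − 11736.7 = 242.48
nΣx² − (Σx)² = 268499.16 − 237169 = 31330.16; nΣy² − (Σy)² = 734.58 − 580.81 = 153.77
r = 242.48 / √(31330.16 × 153.77) = 242.48 / 2194.9120 ≈ 0.110

0.110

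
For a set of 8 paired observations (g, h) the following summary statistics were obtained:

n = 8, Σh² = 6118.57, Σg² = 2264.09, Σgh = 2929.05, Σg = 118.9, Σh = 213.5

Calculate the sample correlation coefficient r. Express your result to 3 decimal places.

r = (nΣgh − ΣgΣh) / √[(nΣg² − (Σg)²)(nΣh² − (Σh)²)]
Numerator: 8×2929.05 − 118.9×213.5 = -1952.75
Denominator: √[(18112.72 − 14137.21)(48948.56 − 45582.25)] = √[3975.51 × 3366.31] = 3658.2508
r = -1952.75 / 3658.2508 ≈ -0.534

-0.534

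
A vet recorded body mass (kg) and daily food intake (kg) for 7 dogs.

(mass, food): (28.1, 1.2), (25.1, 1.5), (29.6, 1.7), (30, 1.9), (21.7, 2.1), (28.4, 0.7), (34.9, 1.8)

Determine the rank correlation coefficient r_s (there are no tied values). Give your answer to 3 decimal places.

0.071

Rank mass: 3, 2, 5, 6, 1, 4, 7
Rank food: 2, 3, 4, 6, 7, 1, 5
d = rank(mass) − rank(food): 1, -1, 1, 0, -6, 3, 2; Σd² = 52
ρ = 1 − 6Σd² / [n(n²−1)] = 1 − 6×52 / (7×48) = 1 − 312/336 ≈ 0.071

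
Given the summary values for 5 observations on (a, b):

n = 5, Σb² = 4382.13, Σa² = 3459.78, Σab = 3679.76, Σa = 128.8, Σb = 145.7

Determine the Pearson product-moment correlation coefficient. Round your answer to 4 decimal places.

r = (nΣab − ΣaΣb) / √[(nΣa² − (Σa)²)(nΣb² − (Σb)²)]
Numerator: 5×3679.76 − 128.8×145.7 = -367.36
Denominator: √[(17298.9 − 16589.44)(21910.65 − 21228.49)] = √[709.46 × 682.16] = 695.6761
r = -367.36 / 695.6761 ≈ -0.5281

-0.5281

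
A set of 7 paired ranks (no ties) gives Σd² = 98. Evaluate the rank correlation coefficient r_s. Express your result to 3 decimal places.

ρ = 1 − 6Σd² / [n(n²−1)] = 1 − 6×98 / (7×48)
  = 1 − 588/336 = 1 − 1.7500 ≈ -0.750

-0.750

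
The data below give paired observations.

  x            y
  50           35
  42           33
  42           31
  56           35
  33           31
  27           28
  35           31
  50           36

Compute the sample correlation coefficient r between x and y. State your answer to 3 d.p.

n = 8, Σx = 335, Σy = 260, Σx² = 14707, Σy² = 8502, Σxy = 11062
nΣxy − ΣxΣy = 88496 − 87100 = 1396
nΣx² − (Σx)² = 117656 − 112225 = 5431; nΣy² − (Σy)² = 68016 − 67600 = 416
r = 1396 / √(5431 × 416) = 1396 / 1503.0955 ≈ 0.929

0.929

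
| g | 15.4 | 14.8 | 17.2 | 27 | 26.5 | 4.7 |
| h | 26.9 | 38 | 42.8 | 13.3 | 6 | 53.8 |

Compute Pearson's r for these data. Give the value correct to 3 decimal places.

n = 6, Σg = 105.6, Σh = 180.8, Σg² = 2205.38, Σh² = 7106.78, Σgh = 2483.78
nΣgh − ΣgΣh = 14902.68 − 19092.48 = -4189.8
nΣg² − (Σg)² = 13232.28 − 11151.36 = 2080.92; nΣh² − (Σh)² = 42640.68 − 32688.64 = 9952.04
r = -4189.8 / √(2080.92 × 9952.04) = -4189.8 / 4550.7581 ≈ -0.921

-0.921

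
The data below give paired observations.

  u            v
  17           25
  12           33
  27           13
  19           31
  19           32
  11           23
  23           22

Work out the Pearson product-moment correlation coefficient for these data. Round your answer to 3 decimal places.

-0.599

n = 7, Σu = 128, Σv = 179, Σu² = 2534, Σv² = 4881, Σuv = 3128
nΣuv − ΣuΣv = 21896 − 22912 = -1016
nΣu² − (Σu)² = 17738 − 16384 = 1354; nΣv² − (Σv)² = 34167 − 32041 = 2126
r = -1016 / √(1354 × 2126) = -1016 / 1696.6449 ≈ -0.599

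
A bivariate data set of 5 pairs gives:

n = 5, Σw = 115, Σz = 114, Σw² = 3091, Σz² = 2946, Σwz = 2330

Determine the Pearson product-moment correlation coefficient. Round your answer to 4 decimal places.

r = (nΣwz − ΣwΣz) / √[(nΣw² − (Σw)²)(nΣz² − (Σz)²)]
Numerator: 5×2330 − 115×114 = -1460
Denominator: √[(15455 − 13225)(14730 − 12996)] = √[2230 × 1734] = 1966.4231
r = -1460 / 1966.4231 ≈ -0.7425

-0.7425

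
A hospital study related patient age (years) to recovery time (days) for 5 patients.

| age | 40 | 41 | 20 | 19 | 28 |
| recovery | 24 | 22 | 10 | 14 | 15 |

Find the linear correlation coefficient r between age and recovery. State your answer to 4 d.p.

n = 5, Σx = 148, Σy = 85, Σx² = 4826, Σy² = 1581, Σxy = 2748
nΣxy − ΣxΣy = 13740 − 12580 = 1160
nΣx² − (Σx)² = 24130 − 21904 = 2226; nΣy² − (Σy)² = 7905 − 7225 = 680
r = 1160 / √(2226 × 680) = 1160 / 1230.3170 ≈ 0.9428

0.9428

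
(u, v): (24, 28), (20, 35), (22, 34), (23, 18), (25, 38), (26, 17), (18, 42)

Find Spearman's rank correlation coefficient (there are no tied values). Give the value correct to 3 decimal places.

Rank u: 5, 2, 3, 4, 6, 7, 1
Rank v: 3, 5, 4, 2, 6, 1, 7
d = rank(u) − rank(v): 2, -3, -1, 2, 0, 6, -6; Σd² = 90
ρ = 1 − 6Σd² / [n(n²−1)] = 1 − 6×90 / (7×48) = 1 − 540/336 ≈ -0.607

-0.607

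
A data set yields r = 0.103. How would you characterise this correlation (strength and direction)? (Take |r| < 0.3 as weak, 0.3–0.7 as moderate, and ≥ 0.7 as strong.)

weak positive

r = 0.103 > 0 so the relationship is positive.
|r| = 0.103, which falls in the weak range.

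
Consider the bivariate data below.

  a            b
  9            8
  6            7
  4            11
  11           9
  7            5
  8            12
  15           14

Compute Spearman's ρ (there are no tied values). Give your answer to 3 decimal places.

Rank a: 5, 2, 1, 6, 3, 4, 7
Rank b: 3, 2, 5, 4, 1, 6, 7
d = rank(a) − rank(b): 2, 0, -4, 2, 2, -2, 0; Σd² = 32
ρ = 1 − 6Σd² / [n(n²−1)] = 1 − 6×32 / (7×48) = 1 − 192/336 ≈ 0.429

0.429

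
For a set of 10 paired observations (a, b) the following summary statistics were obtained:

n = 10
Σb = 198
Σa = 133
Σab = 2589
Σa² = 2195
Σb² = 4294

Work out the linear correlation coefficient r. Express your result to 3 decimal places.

-0.111

r = (nΣab − ΣaΣb) / √[(nΣa² − (Σa)²)(nΣb² − (Σb)²)]
Numerator: 10×2589 − 133×198 = -444
Denominator: √[(21950 − 17689)(42940 − 39204)] = √[4261 × 3736] = 3989.8742
r = -444 / 3989.8742 ≈ -0.111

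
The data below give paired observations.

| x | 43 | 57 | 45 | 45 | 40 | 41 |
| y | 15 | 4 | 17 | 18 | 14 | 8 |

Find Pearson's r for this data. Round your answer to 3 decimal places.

-0.572

n = 6, Σx = 271, Σy = 76, Σx² = 12429, Σy² = 1114, Σxy = 3336
nΣxy − ΣxΣy = 20016 − 20596 = -580
nΣx² − (Σx)² = 74574 − 73441 = 1133; nΣy² − (Σy)² = 6684 − 5776 = 908
r = -580 / √(1133 × 908) = -580 / 1014.2800 ≈ -0.572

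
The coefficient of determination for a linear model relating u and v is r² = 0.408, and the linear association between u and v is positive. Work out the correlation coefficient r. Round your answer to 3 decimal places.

0.639

|r| = √0.408 = 0.639
The association is positive, so r = 0.639.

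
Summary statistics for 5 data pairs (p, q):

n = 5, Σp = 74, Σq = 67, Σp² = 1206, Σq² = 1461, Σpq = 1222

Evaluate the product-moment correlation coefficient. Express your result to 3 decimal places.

r = (nΣpq − ΣpΣq) / √[(nΣp² − (Σp)²)(nΣq² − (Σq)²)]
Numerator: 5×1222 − 74×67 = 1152
Denominator: √[(6030 − 5476)(7305 − 4489)] = √[554 × 2816] = 1249.0252
r = 1152 / 1249.0252 ≈ 0.922

0.922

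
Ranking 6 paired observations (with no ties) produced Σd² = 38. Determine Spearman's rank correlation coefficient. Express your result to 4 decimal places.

-0.0857

ρ = 1 − 6Σd² / [n(n²−1)] = 1 − 6×38 / (6×35)
  = 1 − 228/210 = 1 − 1.08571 ≈ -0.0857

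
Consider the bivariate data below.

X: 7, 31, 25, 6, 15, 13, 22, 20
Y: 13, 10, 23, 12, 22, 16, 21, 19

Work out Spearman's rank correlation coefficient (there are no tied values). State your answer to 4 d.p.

0.2619

Rank X: 2, 8, 7, 1, 4, 3, 6, 5
Rank Y: 3, 1, 8, 2, 7, 4, 6, 5
d = rank(X) − rank(Y): -1, 7, -1, -1, -3, -1, 0, 0; Σd² = 62
ρ = 1 − 6Σd² / [n(n²−1)] = 1 − 6×62 / (8×63) = 1 − 372/504 ≈ 0.2619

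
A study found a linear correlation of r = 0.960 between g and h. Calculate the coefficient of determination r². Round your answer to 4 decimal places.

0.9216

r² = (0.960)² = 0.9216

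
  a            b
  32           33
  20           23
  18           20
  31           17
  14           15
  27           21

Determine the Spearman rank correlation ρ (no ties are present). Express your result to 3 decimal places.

0.600

Rank a: 6, 3, 2, 5, 1, 4
Rank b: 6, 5, 3, 2, 1, 4
d = rank(a) − rank(b): 0, -2, -1, 3, 0, 0; Σd² = 14
ρ = 1 − 6Σd² / [n(n²−1)] = 1 − 6×14 / (6×35) = 1 − 84/210 ≈ 0.600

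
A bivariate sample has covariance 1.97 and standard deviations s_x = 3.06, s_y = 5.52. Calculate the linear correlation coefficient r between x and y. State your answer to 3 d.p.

0.117

r = Cov(x,y) / (s_x · s_y) = 1.97 / (3.06 × 5.52)
  = 1.97 / 16.8912 ≈ 0.117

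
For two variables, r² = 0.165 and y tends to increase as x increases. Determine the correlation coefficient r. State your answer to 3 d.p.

|r| = √0.165 = 0.406
The association is positive, so r = 0.406.

0.406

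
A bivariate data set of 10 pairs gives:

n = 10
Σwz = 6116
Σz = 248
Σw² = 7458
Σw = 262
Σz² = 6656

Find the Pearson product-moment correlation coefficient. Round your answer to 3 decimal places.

r = (nΣwz − ΣwΣz) / √[(nΣw² − (Σw)²)(nΣz² − (Σz)²)]
Numerator: 10×6116 − 262×248 = -3816
Denominator: √[(74580 − 68644)(66560 − 61504)] = √[5936 × 5056] = 5478.3589
r = -3816 / 5478.3589 ≈ -0.697

-0.697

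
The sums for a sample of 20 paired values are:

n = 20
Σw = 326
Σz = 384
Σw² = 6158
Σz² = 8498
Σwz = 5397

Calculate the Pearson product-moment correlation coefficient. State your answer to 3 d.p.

r = (nΣwz − ΣwΣz) / √[(nΣw² − (Σw)²)(nΣz² − (Σz)²)]
Numerator: 20×5397 − 326×384 = -17244
Denominator: √[(123160 − 106276)(169960 − 147456)] = √[16884 × 22504] = 19492.4995
r = -17244 / 19492.4995 ≈ -0.885

-0.885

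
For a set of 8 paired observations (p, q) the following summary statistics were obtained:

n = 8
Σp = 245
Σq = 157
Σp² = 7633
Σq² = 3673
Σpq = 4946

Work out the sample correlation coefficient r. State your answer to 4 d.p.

0.4973

r = (nΣpq − ΣpΣq) / √[(nΣp² − (Σp)²)(nΣq² − (Σq)²)]
Numerator: 8×4946 − 245×157 = 1103
Denominator: √[(61064 − 60025)(29384 − 24649)] = √[1039 × 4735] = 2218.0318
r = 1103 / 2218.0318 ≈ 0.4973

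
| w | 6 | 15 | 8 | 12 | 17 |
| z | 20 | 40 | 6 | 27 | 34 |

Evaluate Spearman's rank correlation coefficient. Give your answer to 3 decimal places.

Rank w: 1, 4, 2, 3, 5
Rank z: 2, 5, 1, 3, 4
d = rank(w) − rank(z): -1, -1, 1, 0, 1; Σd² = 4
ρ = 1 − 6Σd² / [n(n²−1)] = 1 − 6×4 / (5×24) = 1 − 24/120 ≈ 0.800

0.800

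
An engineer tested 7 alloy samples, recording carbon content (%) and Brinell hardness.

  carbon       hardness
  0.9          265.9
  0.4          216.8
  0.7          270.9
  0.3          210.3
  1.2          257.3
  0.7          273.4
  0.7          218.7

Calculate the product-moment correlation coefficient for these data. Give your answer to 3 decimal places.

0.645

n = 7, Σx = 4.9, Σy = 1713.3, Σx² = 3.97, Σy² = 424098.49, Σxy = 1231.98
nΣxy − ΣxΣy = 8623.86 − 8395.17 = 228.69
nΣx² − (Σx)² = 27.79 − 24.01 = 3.78; nΣy² − (Σy)² = 2968689.43 − 2935396.89 = 33292.54
r = 228.69 / √(3.78 × 33292.54) = 228.69 / 354.7475 ≈ 0.645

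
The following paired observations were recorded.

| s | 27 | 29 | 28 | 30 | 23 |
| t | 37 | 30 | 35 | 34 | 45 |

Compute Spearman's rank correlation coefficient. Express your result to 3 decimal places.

-0.900

Rank s: 2, 4, 3, 5, 1
Rank t: 4, 1, 3, 2, 5
d = rank(s) − rank(t): -2, 3, 0, 3, -4; Σd² = 38
ρ = 1 − 6Σd² / [n(n²−1)] = 1 − 6×38 / (5×24) = 1 − 228/120 ≈ -0.900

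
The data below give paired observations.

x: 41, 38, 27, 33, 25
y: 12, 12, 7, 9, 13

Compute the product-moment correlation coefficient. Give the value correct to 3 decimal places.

0.299

n = 5, Σx = 164, Σy = 53, Σx² = 5568, Σy² = 587, Σxy = 1759
nΣxy − ΣxΣy = 8795 − 8692 = 103
nΣx² − (Σx)² = 27840 − 26896 = 944; nΣy² − (Σy)² = 2935 − 2809 = 126
r = 103 / √(944 × 126) = 103 / 344.8826 ≈ 0.299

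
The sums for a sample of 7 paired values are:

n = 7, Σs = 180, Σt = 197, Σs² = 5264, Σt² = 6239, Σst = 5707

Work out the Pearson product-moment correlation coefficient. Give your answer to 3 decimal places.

0.965

r = (nΣst − ΣsΣt) / √[(nΣs² − (Σs)²)(nΣt² − (Σt)²)]
Numerator: 7×5707 − 180×197 = 4489
Denominator: √[(36848 − 32400)(43673 − 38809)] = √[4448 × 4864] = 4651.3516
r = 4489 / 4651.3516 ≈ 0.965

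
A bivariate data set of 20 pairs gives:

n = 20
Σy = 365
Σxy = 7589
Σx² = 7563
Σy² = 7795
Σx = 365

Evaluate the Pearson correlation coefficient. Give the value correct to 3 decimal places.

r = (nΣxy − ΣxΣy) / √[(nΣx² − (Σx)²)(nΣy² − (Σy)²)]
Numerator: 20×7589 − 365×365 = 18555
Denominator: √[(151260 − 133225)(155900 − 133225)] = √[18035 × 22675] = 20222.3546
r = 18555 / 20222.3546 ≈ 0.918

0.918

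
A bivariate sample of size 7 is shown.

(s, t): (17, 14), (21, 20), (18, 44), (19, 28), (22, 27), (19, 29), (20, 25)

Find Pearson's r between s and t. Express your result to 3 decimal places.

-0.064

n = 7, Σs = 136, Σt = 187, Σs² = 2660, Σt² = 5511, Σst = 3627
nΣst − ΣsΣt = 25389 − 25432 = -43
nΣs² − (Σs)² = 18620 − 18496 = 124; nΣt² − (Σt)² = 38577 − 34969 = 3608
r = -43 / √(124 × 3608) = -43 / 668.8737 ≈ -0.064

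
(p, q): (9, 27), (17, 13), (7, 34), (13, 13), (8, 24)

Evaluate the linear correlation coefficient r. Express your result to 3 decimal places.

-0.895

n = 5, Σp = 54, Σq = 111, Σp² = 652, Σq² = 2799, Σpq = 1063
nΣpq − ΣpΣq = 5315 − 5994 = -679
nΣp² − (Σp)² = 3260 − 2916 = 344; nΣq² − (Σq)² = 13995 − 12321 = 1674
r = -679 / √(344 × 1674) = -679 / 758.8518 ≈ -0.895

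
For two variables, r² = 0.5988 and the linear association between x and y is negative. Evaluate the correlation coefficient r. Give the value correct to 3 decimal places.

-0.774

|r| = √0.5988 = 0.774
The association is negative, so r = −0.774.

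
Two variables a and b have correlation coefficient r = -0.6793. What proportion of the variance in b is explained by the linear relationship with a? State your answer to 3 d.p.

r² = (-0.6793)² = 0.461

0.461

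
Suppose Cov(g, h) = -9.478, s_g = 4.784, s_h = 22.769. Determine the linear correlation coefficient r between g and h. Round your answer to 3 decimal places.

-0.087

r = Cov(g,h) / (s_g · s_h) = -9.478 / (4.784 × 22.769)
  = -9.478 / 108.9269 ≈ -0.087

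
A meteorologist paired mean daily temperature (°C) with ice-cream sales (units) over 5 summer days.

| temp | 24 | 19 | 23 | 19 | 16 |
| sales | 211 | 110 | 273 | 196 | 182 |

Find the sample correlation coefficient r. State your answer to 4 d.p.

0.5669

n = 5, Σx = 101, Σy = 972, Σx² = 2083, Σy² = 202690, Σxy = 20069
nΣxy − ΣxΣy = 100345 − 98172 = 2173
nΣx² − (Σx)² = 10415 − 10201 = 214; nΣy² − (Σy)² = 1013450 − 944784 = 68666
r = 2173 / √(214 × 68666) = 2173 / 3833.3437 ≈ 0.5669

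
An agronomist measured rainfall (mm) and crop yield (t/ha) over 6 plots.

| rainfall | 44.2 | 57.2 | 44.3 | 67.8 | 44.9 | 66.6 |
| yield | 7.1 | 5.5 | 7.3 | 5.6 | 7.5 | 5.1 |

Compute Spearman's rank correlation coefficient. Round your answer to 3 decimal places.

Rank rainfall: 1, 4, 2, 6, 3, 5
Rank yield: 4, 2, 5, 3, 6, 1
d = rank(rainfall) − rank(yield): -3, 2, -3, 3, -3, 4; Σd² = 56
ρ = 1 − 6Σd² / [n(n²−1)] = 1 − 6×56 / (6×35) = 1 − 336/210 ≈ -0.600

-0.600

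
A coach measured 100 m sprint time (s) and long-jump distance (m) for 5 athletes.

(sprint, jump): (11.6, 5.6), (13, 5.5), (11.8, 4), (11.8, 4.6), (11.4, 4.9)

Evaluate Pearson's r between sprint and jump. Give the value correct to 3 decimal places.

n = 5, Σx = 59.6, Σy = 24.6, Σx² = 712, Σy² = 122.78, Σxy = 293.8
nΣxy − ΣxΣy = 1469 − 1466.16 = 2.84
nΣx² − (Σx)² = 3560 − 3552.16 = 7.84; nΣy² − (Σy)² = 613.9 − 605.16 = 8.74
r = 2.84 / √(7.84 × 8.74) = 2.84 / 8.2778 ≈ 0.343

0.343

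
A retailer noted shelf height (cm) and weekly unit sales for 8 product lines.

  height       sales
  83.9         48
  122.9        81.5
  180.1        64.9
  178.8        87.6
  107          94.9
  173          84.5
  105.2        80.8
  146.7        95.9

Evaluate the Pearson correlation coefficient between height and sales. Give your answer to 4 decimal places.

n = 8, Σx = 1097.6, Σy = 638.1, Σx² = 160515, Σy² = 52703.73, Σxy = 88736.41
nΣxy − ΣxΣy = 709891.28 − 700378.56 = 9512.72
nΣx² − (Σx)² = 1284120 − 1204725.76 = 79394.24; nΣy² − (Σy)² = 421629.84 − 407171.61 = 14458.23
r = 9512.72 / √(79394.24 × 14458.23) = 9512.72 / 33880.6757 ≈ 0.2808

0.2808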